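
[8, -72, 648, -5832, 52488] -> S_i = 8*-9^i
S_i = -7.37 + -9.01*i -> [-7.37, -16.38, -25.39, -34.4, -43.41]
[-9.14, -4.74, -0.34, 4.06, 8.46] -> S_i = -9.14 + 4.40*i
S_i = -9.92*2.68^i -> [-9.92, -26.59, -71.25, -190.95, -511.74]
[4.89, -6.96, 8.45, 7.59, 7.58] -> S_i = Random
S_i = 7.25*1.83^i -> [7.25, 13.27, 24.28, 44.43, 81.31]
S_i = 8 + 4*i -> [8, 12, 16, 20, 24]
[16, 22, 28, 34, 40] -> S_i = 16 + 6*i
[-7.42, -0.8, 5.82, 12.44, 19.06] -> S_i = -7.42 + 6.62*i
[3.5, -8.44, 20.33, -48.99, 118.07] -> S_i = 3.50*(-2.41)^i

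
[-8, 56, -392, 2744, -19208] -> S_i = -8*-7^i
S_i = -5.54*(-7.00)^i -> [-5.54, 38.78, -271.46, 1900.22, -13301.54]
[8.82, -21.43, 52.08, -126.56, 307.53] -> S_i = 8.82*(-2.43)^i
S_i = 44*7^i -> [44, 308, 2156, 15092, 105644]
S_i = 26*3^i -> [26, 78, 234, 702, 2106]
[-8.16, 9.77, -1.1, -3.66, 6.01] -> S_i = Random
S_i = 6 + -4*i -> [6, 2, -2, -6, -10]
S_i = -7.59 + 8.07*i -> [-7.59, 0.48, 8.55, 16.62, 24.69]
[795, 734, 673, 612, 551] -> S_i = 795 + -61*i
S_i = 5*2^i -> [5, 10, 20, 40, 80]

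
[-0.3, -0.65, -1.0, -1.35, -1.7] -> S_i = -0.30 + -0.35*i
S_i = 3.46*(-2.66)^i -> [3.46, -9.2, 24.48, -65.12, 173.22]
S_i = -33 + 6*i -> [-33, -27, -21, -15, -9]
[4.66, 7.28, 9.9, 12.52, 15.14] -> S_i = 4.66 + 2.62*i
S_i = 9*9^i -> [9, 81, 729, 6561, 59049]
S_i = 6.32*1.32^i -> [6.32, 8.34, 11.01, 14.54, 19.19]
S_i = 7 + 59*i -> [7, 66, 125, 184, 243]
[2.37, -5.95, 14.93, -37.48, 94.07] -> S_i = 2.37*(-2.51)^i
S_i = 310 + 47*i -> [310, 357, 404, 451, 498]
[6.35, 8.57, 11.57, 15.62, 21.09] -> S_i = 6.35*1.35^i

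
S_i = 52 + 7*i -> [52, 59, 66, 73, 80]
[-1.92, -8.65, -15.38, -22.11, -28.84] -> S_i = -1.92 + -6.73*i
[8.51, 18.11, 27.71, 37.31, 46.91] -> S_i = 8.51 + 9.60*i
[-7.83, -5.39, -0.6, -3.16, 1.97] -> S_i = Random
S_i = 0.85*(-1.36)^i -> [0.85, -1.16, 1.57, -2.14, 2.91]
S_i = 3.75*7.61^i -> [3.75, 28.54, 217.17, 1652.67, 12576.79]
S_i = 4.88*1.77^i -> [4.88, 8.64, 15.29, 27.06, 47.9]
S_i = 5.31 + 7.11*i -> [5.31, 12.42, 19.53, 26.64, 33.75]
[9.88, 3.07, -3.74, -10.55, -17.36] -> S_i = 9.88 + -6.81*i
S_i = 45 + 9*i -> [45, 54, 63, 72, 81]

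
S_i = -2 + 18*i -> [-2, 16, 34, 52, 70]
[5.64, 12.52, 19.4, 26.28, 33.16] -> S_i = 5.64 + 6.88*i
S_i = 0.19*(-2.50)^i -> [0.19, -0.48, 1.19, -2.97, 7.42]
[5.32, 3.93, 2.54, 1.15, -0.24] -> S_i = 5.32 + -1.39*i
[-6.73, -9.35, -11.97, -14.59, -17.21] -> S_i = -6.73 + -2.62*i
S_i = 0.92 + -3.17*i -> [0.92, -2.25, -5.42, -8.59, -11.76]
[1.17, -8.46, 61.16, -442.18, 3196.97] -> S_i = 1.17*(-7.23)^i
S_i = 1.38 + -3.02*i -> [1.38, -1.64, -4.66, -7.68, -10.7]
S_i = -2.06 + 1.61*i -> [-2.06, -0.45, 1.16, 2.77, 4.38]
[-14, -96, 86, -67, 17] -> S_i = Random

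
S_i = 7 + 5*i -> [7, 12, 17, 22, 27]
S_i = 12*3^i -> [12, 36, 108, 324, 972]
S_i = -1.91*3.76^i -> [-1.91, -7.18, -27.0, -101.53, -381.76]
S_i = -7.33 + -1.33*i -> [-7.33, -8.66, -9.99, -11.32, -12.65]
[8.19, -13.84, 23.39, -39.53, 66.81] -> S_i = 8.19*(-1.69)^i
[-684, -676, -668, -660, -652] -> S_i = -684 + 8*i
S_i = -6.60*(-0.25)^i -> [-6.6, 1.65, -0.41, 0.1, -0.03]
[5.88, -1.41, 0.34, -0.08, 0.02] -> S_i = 5.88*(-0.24)^i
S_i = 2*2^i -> [2, 4, 8, 16, 32]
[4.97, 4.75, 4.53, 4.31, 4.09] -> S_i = 4.97 + -0.22*i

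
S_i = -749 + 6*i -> [-749, -743, -737, -731, -725]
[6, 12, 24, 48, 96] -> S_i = 6*2^i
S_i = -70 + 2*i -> [-70, -68, -66, -64, -62]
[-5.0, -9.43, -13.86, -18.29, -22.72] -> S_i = -5.00 + -4.43*i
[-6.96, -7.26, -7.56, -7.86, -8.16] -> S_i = -6.96 + -0.30*i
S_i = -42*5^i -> [-42, -210, -1050, -5250, -26250]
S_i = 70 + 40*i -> [70, 110, 150, 190, 230]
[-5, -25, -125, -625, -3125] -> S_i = -5*5^i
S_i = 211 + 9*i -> [211, 220, 229, 238, 247]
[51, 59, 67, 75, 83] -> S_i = 51 + 8*i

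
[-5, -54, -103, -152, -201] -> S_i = -5 + -49*i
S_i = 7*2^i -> [7, 14, 28, 56, 112]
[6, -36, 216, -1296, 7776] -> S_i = 6*-6^i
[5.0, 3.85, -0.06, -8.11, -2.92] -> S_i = Random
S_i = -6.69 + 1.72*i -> [-6.69, -4.97, -3.25, -1.53, 0.19]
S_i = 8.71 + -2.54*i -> [8.71, 6.17, 3.63, 1.09, -1.45]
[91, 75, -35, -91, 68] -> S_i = Random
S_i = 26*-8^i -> [26, -208, 1664, -13312, 106496]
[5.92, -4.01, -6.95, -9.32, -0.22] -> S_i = Random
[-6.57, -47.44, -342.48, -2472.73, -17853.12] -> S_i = -6.57*7.22^i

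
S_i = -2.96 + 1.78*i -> [-2.96, -1.18, 0.6, 2.38, 4.16]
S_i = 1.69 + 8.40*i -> [1.69, 10.09, 18.49, 26.89, 35.29]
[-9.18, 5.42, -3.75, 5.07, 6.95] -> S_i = Random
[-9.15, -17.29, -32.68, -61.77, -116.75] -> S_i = -9.15*1.89^i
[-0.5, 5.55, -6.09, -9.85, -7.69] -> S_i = Random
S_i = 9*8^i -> [9, 72, 576, 4608, 36864]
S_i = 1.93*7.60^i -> [1.93, 14.67, 111.48, 847.22, 6438.9]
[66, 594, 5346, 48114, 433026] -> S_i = 66*9^i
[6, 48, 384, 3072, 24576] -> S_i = 6*8^i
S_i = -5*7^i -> [-5, -35, -245, -1715, -12005]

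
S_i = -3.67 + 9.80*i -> [-3.67, 6.13, 15.93, 25.73, 35.53]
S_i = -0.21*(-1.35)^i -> [-0.21, 0.28, -0.38, 0.52, -0.7]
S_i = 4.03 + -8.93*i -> [4.03, -4.9, -13.83, -22.76, -31.69]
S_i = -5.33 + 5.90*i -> [-5.33, 0.57, 6.47, 12.37, 18.27]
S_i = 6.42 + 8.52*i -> [6.42, 14.94, 23.46, 31.98, 40.5]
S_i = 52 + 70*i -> [52, 122, 192, 262, 332]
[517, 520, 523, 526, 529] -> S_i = 517 + 3*i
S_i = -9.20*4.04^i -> [-9.2, -37.17, -150.16, -606.64, -2450.83]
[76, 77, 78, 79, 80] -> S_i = 76 + 1*i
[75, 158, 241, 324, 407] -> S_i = 75 + 83*i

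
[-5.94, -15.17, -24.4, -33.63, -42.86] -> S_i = -5.94 + -9.23*i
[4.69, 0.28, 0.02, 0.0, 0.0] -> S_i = 4.69*0.06^i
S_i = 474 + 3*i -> [474, 477, 480, 483, 486]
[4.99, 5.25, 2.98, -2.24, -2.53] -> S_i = Random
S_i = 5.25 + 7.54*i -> [5.25, 12.79, 20.33, 27.87, 35.41]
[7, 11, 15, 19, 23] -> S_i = 7 + 4*i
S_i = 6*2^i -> [6, 12, 24, 48, 96]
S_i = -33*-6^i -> [-33, 198, -1188, 7128, -42768]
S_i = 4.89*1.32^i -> [4.89, 6.45, 8.52, 11.25, 14.85]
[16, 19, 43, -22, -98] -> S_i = Random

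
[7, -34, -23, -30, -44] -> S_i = Random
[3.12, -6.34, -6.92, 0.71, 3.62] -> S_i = Random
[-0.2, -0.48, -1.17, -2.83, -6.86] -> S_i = -0.20*2.42^i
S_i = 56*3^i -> [56, 168, 504, 1512, 4536]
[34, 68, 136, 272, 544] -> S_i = 34*2^i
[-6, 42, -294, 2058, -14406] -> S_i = -6*-7^i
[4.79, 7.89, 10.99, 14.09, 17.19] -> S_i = 4.79 + 3.10*i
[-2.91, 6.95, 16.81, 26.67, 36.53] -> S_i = -2.91 + 9.86*i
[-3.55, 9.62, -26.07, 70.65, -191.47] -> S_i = -3.55*(-2.71)^i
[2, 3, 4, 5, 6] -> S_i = 2 + 1*i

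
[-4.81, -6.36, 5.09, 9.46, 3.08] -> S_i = Random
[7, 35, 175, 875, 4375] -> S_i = 7*5^i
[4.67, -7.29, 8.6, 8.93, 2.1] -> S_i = Random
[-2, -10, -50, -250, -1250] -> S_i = -2*5^i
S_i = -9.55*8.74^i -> [-9.55, -83.47, -729.5, -6375.84, -55724.87]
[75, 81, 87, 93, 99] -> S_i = 75 + 6*i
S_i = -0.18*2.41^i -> [-0.18, -0.43, -1.05, -2.52, -6.07]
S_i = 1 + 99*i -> [1, 100, 199, 298, 397]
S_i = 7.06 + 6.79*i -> [7.06, 13.85, 20.64, 27.43, 34.22]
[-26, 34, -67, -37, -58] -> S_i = Random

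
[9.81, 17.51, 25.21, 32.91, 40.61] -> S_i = 9.81 + 7.70*i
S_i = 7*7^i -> [7, 49, 343, 2401, 16807]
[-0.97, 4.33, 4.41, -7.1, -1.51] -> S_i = Random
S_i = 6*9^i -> [6, 54, 486, 4374, 39366]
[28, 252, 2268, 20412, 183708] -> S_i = 28*9^i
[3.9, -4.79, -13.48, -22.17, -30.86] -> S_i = 3.90 + -8.69*i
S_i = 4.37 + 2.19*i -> [4.37, 6.56, 8.75, 10.94, 13.13]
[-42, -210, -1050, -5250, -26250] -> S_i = -42*5^i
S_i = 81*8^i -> [81, 648, 5184, 41472, 331776]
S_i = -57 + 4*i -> [-57, -53, -49, -45, -41]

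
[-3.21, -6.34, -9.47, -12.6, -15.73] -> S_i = -3.21 + -3.13*i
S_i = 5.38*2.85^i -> [5.38, 15.33, 43.7, 124.54, 354.95]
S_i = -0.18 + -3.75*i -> [-0.18, -3.93, -7.68, -11.43, -15.18]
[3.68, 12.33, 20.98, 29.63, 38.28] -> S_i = 3.68 + 8.65*i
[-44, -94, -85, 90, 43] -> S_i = Random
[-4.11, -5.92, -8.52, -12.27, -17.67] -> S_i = -4.11*1.44^i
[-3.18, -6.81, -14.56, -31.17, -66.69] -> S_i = -3.18*2.14^i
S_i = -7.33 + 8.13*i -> [-7.33, 0.8, 8.93, 17.06, 25.19]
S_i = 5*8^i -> [5, 40, 320, 2560, 20480]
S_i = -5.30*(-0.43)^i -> [-5.3, 2.28, -0.98, 0.42, -0.18]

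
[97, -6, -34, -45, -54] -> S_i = Random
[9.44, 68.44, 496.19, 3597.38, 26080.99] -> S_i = 9.44*7.25^i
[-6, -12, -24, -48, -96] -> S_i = -6*2^i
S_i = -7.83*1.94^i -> [-7.83, -15.19, -29.47, -57.17, -110.91]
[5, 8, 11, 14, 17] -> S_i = 5 + 3*i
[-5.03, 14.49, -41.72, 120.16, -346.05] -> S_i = -5.03*(-2.88)^i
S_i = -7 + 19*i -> [-7, 12, 31, 50, 69]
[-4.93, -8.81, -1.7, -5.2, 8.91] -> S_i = Random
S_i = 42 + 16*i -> [42, 58, 74, 90, 106]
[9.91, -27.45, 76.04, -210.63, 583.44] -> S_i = 9.91*(-2.77)^i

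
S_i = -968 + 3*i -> [-968, -965, -962, -959, -956]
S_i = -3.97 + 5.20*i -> [-3.97, 1.23, 6.43, 11.63, 16.83]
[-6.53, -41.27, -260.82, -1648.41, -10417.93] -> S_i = -6.53*6.32^i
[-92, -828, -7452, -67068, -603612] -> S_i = -92*9^i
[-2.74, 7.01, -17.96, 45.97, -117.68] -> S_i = -2.74*(-2.56)^i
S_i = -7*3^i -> [-7, -21, -63, -189, -567]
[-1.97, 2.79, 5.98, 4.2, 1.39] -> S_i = Random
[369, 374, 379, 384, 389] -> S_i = 369 + 5*i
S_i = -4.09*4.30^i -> [-4.09, -17.59, -75.62, -325.18, -1398.29]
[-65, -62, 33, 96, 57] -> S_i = Random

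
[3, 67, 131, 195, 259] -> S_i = 3 + 64*i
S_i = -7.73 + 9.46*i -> [-7.73, 1.73, 11.19, 20.65, 30.11]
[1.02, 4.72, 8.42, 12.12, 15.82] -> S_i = 1.02 + 3.70*i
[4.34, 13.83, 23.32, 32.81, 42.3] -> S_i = 4.34 + 9.49*i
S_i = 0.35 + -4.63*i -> [0.35, -4.28, -8.91, -13.54, -18.17]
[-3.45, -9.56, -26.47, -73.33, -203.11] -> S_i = -3.45*2.77^i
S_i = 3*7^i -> [3, 21, 147, 1029, 7203]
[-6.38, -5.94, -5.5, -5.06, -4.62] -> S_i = -6.38 + 0.44*i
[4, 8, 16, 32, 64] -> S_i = 4*2^i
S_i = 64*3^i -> [64, 192, 576, 1728, 5184]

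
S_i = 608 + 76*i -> [608, 684, 760, 836, 912]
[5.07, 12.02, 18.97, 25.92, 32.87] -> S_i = 5.07 + 6.95*i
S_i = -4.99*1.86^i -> [-4.99, -9.28, -17.26, -32.11, -59.72]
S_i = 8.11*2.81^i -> [8.11, 22.79, 64.04, 179.95, 505.65]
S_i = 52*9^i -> [52, 468, 4212, 37908, 341172]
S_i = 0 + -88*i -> [0, -88, -176, -264, -352]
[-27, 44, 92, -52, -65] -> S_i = Random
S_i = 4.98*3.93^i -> [4.98, 19.57, 76.92, 302.28, 1187.95]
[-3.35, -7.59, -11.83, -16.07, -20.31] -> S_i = -3.35 + -4.24*i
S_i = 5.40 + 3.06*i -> [5.4, 8.46, 11.52, 14.58, 17.64]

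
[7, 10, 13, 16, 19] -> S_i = 7 + 3*i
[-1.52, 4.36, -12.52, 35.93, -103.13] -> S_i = -1.52*(-2.87)^i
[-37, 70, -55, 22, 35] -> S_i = Random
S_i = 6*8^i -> [6, 48, 384, 3072, 24576]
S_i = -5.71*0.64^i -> [-5.71, -3.65, -2.34, -1.5, -0.96]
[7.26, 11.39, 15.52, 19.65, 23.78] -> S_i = 7.26 + 4.13*i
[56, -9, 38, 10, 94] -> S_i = Random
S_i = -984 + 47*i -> [-984, -937, -890, -843, -796]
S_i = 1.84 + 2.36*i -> [1.84, 4.2, 6.56, 8.92, 11.28]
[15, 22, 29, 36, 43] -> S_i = 15 + 7*i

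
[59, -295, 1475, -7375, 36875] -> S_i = 59*-5^i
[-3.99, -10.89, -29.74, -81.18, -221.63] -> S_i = -3.99*2.73^i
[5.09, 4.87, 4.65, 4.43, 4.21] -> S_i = 5.09 + -0.22*i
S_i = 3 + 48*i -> [3, 51, 99, 147, 195]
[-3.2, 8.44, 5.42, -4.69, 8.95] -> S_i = Random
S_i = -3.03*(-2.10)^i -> [-3.03, 6.36, -13.36, 28.06, -58.93]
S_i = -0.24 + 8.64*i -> [-0.24, 8.4, 17.04, 25.68, 34.32]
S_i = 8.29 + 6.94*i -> [8.29, 15.23, 22.17, 29.11, 36.05]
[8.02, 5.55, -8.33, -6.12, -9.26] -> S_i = Random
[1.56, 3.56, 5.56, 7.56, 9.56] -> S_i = 1.56 + 2.00*i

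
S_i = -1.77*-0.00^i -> [-1.77, 0.0, -0.0, 0.0, -0.0]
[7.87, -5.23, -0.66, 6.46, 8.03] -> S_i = Random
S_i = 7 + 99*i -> [7, 106, 205, 304, 403]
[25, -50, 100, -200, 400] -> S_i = 25*-2^i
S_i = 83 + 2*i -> [83, 85, 87, 89, 91]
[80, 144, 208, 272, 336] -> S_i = 80 + 64*i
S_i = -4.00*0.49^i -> [-4.0, -1.96, -0.96, -0.47, -0.23]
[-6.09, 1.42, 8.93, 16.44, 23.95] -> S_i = -6.09 + 7.51*i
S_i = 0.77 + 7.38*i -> [0.77, 8.15, 15.53, 22.91, 30.29]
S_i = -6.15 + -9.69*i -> [-6.15, -15.84, -25.53, -35.22, -44.91]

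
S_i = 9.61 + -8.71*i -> [9.61, 0.9, -7.81, -16.52, -25.23]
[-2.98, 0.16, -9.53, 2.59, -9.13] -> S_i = Random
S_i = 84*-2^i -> [84, -168, 336, -672, 1344]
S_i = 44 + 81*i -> [44, 125, 206, 287, 368]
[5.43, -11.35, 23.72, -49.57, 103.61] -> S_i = 5.43*(-2.09)^i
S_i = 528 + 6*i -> [528, 534, 540, 546, 552]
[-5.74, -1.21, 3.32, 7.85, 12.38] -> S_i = -5.74 + 4.53*i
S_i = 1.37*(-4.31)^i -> [1.37, -5.9, 25.45, -109.69, 472.75]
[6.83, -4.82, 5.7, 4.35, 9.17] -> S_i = Random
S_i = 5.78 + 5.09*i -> [5.78, 10.87, 15.96, 21.05, 26.14]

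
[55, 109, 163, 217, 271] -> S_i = 55 + 54*i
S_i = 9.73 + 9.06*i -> [9.73, 18.79, 27.85, 36.91, 45.97]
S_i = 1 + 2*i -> [1, 3, 5, 7, 9]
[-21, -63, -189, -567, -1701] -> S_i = -21*3^i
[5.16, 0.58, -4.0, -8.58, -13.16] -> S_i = 5.16 + -4.58*i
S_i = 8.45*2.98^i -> [8.45, 25.18, 75.04, 223.62, 666.38]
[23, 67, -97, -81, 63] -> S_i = Random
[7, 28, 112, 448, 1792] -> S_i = 7*4^i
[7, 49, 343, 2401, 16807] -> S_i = 7*7^i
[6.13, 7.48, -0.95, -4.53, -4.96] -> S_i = Random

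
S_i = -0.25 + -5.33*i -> [-0.25, -5.58, -10.91, -16.24, -21.57]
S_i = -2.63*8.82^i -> [-2.63, -23.2, -204.59, -1804.52, -15915.86]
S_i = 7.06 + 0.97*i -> [7.06, 8.03, 9.0, 9.97, 10.94]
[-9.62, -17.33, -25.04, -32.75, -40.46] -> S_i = -9.62 + -7.71*i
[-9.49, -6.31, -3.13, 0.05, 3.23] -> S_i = -9.49 + 3.18*i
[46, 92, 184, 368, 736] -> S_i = 46*2^i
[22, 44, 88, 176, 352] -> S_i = 22*2^i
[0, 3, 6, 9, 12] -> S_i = 0 + 3*i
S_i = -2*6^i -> [-2, -12, -72, -432, -2592]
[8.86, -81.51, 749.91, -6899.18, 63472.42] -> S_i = 8.86*(-9.20)^i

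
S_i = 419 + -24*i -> [419, 395, 371, 347, 323]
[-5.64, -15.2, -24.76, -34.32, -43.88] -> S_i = -5.64 + -9.56*i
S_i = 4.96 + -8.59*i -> [4.96, -3.63, -12.22, -20.81, -29.4]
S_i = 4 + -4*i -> [4, 0, -4, -8, -12]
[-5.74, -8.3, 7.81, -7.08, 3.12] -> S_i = Random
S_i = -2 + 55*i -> [-2, 53, 108, 163, 218]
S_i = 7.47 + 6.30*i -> [7.47, 13.77, 20.07, 26.37, 32.67]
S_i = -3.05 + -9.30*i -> [-3.05, -12.35, -21.65, -30.95, -40.25]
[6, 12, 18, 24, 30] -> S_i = 6 + 6*i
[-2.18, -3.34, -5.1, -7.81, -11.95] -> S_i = -2.18*1.53^i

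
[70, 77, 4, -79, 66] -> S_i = Random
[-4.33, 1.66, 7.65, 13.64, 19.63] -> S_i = -4.33 + 5.99*i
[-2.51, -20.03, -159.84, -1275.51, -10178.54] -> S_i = -2.51*7.98^i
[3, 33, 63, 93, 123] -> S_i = 3 + 30*i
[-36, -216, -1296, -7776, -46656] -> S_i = -36*6^i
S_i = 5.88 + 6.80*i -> [5.88, 12.68, 19.48, 26.28, 33.08]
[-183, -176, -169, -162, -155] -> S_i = -183 + 7*i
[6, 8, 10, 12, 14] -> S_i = 6 + 2*i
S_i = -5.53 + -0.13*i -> [-5.53, -5.66, -5.79, -5.92, -6.05]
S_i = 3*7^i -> [3, 21, 147, 1029, 7203]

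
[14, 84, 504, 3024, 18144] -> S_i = 14*6^i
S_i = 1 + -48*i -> [1, -47, -95, -143, -191]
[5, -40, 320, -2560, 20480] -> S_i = 5*-8^i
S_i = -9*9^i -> [-9, -81, -729, -6561, -59049]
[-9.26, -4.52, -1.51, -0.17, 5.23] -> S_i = Random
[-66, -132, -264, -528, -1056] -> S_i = -66*2^i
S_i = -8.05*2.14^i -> [-8.05, -17.23, -36.87, -78.89, -168.83]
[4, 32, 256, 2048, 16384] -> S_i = 4*8^i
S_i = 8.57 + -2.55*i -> [8.57, 6.02, 3.47, 0.92, -1.63]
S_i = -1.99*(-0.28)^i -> [-1.99, 0.56, -0.16, 0.04, -0.01]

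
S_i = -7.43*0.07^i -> [-7.43, -0.52, -0.04, -0.0, -0.0]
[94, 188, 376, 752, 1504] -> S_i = 94*2^i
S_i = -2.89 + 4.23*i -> [-2.89, 1.34, 5.57, 9.8, 14.03]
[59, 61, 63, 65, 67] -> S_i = 59 + 2*i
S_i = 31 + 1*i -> [31, 32, 33, 34, 35]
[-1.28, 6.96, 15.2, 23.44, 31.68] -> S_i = -1.28 + 8.24*i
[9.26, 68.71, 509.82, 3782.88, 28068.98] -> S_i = 9.26*7.42^i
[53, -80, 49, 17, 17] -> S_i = Random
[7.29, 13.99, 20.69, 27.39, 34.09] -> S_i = 7.29 + 6.70*i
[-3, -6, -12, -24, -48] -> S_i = -3*2^i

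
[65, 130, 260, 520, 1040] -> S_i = 65*2^i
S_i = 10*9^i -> [10, 90, 810, 7290, 65610]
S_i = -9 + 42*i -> [-9, 33, 75, 117, 159]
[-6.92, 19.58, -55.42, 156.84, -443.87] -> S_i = -6.92*(-2.83)^i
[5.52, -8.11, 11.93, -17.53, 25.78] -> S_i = 5.52*(-1.47)^i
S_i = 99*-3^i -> [99, -297, 891, -2673, 8019]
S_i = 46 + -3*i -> [46, 43, 40, 37, 34]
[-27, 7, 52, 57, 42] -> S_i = Random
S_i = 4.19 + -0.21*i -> [4.19, 3.98, 3.77, 3.56, 3.35]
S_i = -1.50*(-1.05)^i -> [-1.5, 1.58, -1.65, 1.74, -1.82]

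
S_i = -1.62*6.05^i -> [-1.62, -9.8, -59.3, -358.74, -2170.38]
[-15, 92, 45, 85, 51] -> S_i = Random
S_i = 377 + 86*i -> [377, 463, 549, 635, 721]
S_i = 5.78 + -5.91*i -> [5.78, -0.13, -6.04, -11.95, -17.86]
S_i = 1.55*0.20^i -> [1.55, 0.31, 0.06, 0.01, 0.0]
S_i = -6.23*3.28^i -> [-6.23, -20.43, -67.02, -219.84, -721.08]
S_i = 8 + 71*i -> [8, 79, 150, 221, 292]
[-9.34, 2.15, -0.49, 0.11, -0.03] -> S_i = -9.34*(-0.23)^i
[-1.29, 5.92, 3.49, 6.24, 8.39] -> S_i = Random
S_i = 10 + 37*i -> [10, 47, 84, 121, 158]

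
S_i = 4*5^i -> [4, 20, 100, 500, 2500]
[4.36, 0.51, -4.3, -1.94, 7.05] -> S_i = Random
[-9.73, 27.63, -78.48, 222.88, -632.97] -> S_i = -9.73*(-2.84)^i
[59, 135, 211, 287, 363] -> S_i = 59 + 76*i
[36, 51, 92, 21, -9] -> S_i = Random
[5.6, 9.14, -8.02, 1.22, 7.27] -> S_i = Random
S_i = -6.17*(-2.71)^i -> [-6.17, 16.72, -45.31, 122.8, -332.78]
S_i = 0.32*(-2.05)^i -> [0.32, -0.66, 1.34, -2.76, 5.65]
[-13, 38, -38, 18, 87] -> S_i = Random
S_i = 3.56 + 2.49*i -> [3.56, 6.05, 8.54, 11.03, 13.52]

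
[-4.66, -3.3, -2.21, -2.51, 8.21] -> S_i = Random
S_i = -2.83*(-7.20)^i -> [-2.83, 20.38, -146.71, 1056.29, -7605.3]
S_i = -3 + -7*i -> [-3, -10, -17, -24, -31]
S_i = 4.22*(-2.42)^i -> [4.22, -10.21, 24.71, -59.81, 144.74]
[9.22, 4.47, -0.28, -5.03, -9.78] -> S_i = 9.22 + -4.75*i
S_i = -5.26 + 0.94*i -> [-5.26, -4.32, -3.38, -2.44, -1.5]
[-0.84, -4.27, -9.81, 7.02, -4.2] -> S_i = Random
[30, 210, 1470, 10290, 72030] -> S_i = 30*7^i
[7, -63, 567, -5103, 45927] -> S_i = 7*-9^i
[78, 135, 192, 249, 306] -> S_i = 78 + 57*i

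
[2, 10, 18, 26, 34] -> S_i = 2 + 8*i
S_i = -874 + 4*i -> [-874, -870, -866, -862, -858]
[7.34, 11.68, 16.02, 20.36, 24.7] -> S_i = 7.34 + 4.34*i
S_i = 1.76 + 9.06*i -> [1.76, 10.82, 19.88, 28.94, 38.0]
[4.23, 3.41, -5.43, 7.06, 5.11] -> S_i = Random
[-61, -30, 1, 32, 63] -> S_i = -61 + 31*i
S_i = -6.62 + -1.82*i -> [-6.62, -8.44, -10.26, -12.08, -13.9]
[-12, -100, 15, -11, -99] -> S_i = Random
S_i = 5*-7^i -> [5, -35, 245, -1715, 12005]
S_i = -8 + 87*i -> [-8, 79, 166, 253, 340]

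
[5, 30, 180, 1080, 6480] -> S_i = 5*6^i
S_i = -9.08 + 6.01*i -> [-9.08, -3.07, 2.94, 8.95, 14.96]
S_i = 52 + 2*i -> [52, 54, 56, 58, 60]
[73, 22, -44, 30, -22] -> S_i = Random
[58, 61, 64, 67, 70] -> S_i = 58 + 3*i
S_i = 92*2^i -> [92, 184, 368, 736, 1472]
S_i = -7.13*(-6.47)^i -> [-7.13, 46.13, -298.47, 1931.09, -12494.15]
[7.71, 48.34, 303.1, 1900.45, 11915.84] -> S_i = 7.71*6.27^i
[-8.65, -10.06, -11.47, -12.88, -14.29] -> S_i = -8.65 + -1.41*i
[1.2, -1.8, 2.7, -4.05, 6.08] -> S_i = 1.20*(-1.50)^i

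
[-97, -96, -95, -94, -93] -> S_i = -97 + 1*i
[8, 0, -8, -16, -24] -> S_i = 8 + -8*i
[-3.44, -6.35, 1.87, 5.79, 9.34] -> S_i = Random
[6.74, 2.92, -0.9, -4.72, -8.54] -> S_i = 6.74 + -3.82*i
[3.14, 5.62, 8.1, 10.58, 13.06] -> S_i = 3.14 + 2.48*i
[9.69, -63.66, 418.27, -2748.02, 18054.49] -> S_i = 9.69*(-6.57)^i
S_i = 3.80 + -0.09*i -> [3.8, 3.71, 3.62, 3.53, 3.44]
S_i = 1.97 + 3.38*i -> [1.97, 5.35, 8.73, 12.11, 15.49]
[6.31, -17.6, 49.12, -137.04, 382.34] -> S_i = 6.31*(-2.79)^i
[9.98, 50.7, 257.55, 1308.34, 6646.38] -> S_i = 9.98*5.08^i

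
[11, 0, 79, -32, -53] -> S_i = Random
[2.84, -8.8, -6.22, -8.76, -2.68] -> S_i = Random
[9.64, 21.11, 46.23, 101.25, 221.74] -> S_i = 9.64*2.19^i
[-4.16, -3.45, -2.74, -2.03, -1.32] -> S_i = -4.16 + 0.71*i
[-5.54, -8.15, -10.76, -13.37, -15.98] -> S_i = -5.54 + -2.61*i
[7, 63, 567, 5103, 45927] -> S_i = 7*9^i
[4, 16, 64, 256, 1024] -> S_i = 4*4^i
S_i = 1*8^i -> [1, 8, 64, 512, 4096]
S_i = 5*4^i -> [5, 20, 80, 320, 1280]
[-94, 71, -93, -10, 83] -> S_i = Random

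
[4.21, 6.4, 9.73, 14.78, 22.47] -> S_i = 4.21*1.52^i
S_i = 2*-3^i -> [2, -6, 18, -54, 162]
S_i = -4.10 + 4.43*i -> [-4.1, 0.33, 4.76, 9.19, 13.62]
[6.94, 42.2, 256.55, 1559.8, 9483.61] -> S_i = 6.94*6.08^i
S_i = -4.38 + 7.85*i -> [-4.38, 3.47, 11.32, 19.17, 27.02]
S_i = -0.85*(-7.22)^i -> [-0.85, 6.14, -44.31, 319.91, -2309.76]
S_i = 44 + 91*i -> [44, 135, 226, 317, 408]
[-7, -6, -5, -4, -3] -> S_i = -7 + 1*i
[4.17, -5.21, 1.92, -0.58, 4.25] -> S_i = Random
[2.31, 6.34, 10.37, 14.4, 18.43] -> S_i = 2.31 + 4.03*i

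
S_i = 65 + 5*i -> [65, 70, 75, 80, 85]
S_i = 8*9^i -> [8, 72, 648, 5832, 52488]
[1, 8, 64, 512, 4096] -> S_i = 1*8^i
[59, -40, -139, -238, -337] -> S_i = 59 + -99*i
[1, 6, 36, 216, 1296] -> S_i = 1*6^i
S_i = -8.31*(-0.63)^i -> [-8.31, 5.24, -3.3, 2.08, -1.31]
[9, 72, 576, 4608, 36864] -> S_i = 9*8^i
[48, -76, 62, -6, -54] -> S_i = Random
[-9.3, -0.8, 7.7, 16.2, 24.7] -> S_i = -9.30 + 8.50*i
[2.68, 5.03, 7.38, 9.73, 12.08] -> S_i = 2.68 + 2.35*i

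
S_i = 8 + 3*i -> [8, 11, 14, 17, 20]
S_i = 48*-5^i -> [48, -240, 1200, -6000, 30000]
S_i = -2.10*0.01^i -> [-2.1, -0.02, -0.0, -0.0, -0.0]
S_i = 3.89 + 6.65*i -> [3.89, 10.54, 17.19, 23.84, 30.49]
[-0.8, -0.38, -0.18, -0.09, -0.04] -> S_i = -0.80*0.48^i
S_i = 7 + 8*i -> [7, 15, 23, 31, 39]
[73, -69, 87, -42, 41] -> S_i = Random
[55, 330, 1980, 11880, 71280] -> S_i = 55*6^i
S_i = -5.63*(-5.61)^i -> [-5.63, 31.58, -177.19, 994.02, -5576.48]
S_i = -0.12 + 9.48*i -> [-0.12, 9.36, 18.84, 28.32, 37.8]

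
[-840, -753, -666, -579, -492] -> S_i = -840 + 87*i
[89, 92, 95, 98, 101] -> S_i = 89 + 3*i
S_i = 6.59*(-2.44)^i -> [6.59, -16.08, 39.23, -95.73, 233.58]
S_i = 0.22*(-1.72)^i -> [0.22, -0.38, 0.65, -1.12, 1.93]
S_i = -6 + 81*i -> [-6, 75, 156, 237, 318]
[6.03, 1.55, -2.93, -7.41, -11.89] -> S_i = 6.03 + -4.48*i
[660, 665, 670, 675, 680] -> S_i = 660 + 5*i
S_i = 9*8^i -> [9, 72, 576, 4608, 36864]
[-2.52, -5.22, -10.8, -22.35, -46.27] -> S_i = -2.52*2.07^i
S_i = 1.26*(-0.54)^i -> [1.26, -0.68, 0.37, -0.2, 0.11]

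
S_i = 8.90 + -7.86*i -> [8.9, 1.04, -6.82, -14.68, -22.54]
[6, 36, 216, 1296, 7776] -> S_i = 6*6^i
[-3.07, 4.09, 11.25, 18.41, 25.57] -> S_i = -3.07 + 7.16*i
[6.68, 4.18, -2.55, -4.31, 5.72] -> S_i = Random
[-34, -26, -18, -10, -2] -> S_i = -34 + 8*i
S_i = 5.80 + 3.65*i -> [5.8, 9.45, 13.1, 16.75, 20.4]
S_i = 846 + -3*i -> [846, 843, 840, 837, 834]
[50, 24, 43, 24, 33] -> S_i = Random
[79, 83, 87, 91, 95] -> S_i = 79 + 4*i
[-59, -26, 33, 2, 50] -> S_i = Random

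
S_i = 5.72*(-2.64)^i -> [5.72, -15.1, 39.87, -105.25, 277.85]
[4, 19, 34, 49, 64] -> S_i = 4 + 15*i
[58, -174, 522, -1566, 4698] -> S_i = 58*-3^i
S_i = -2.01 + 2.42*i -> [-2.01, 0.41, 2.83, 5.25, 7.67]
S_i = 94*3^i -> [94, 282, 846, 2538, 7614]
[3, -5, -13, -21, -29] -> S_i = 3 + -8*i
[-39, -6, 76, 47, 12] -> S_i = Random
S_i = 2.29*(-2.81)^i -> [2.29, -6.43, 18.08, -50.81, 142.78]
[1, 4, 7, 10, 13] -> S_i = 1 + 3*i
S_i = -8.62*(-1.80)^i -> [-8.62, 15.52, -27.93, 50.27, -90.49]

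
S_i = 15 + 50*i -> [15, 65, 115, 165, 215]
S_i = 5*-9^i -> [5, -45, 405, -3645, 32805]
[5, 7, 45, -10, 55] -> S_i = Random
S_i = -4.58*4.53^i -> [-4.58, -20.75, -93.99, -425.76, -1928.67]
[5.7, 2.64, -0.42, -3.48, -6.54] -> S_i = 5.70 + -3.06*i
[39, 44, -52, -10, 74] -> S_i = Random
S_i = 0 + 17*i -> [0, 17, 34, 51, 68]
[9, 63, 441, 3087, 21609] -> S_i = 9*7^i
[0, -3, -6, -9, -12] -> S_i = 0 + -3*i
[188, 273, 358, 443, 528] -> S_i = 188 + 85*i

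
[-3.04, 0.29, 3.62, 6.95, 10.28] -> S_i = -3.04 + 3.33*i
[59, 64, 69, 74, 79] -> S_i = 59 + 5*i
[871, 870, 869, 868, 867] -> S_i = 871 + -1*i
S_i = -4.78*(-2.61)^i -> [-4.78, 12.48, -32.56, 84.99, -221.81]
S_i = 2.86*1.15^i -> [2.86, 3.29, 3.78, 4.35, 5.0]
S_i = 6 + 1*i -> [6, 7, 8, 9, 10]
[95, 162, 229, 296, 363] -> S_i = 95 + 67*i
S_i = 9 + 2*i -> [9, 11, 13, 15, 17]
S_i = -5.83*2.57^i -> [-5.83, -14.98, -38.51, -98.96, -254.33]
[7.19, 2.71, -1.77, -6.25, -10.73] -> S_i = 7.19 + -4.48*i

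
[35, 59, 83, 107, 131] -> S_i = 35 + 24*i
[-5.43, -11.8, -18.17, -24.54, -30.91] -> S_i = -5.43 + -6.37*i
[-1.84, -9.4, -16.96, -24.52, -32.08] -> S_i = -1.84 + -7.56*i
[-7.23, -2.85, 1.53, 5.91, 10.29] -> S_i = -7.23 + 4.38*i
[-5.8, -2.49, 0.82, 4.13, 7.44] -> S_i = -5.80 + 3.31*i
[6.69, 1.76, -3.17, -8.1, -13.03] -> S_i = 6.69 + -4.93*i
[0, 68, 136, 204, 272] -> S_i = 0 + 68*i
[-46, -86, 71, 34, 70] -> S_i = Random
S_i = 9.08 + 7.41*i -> [9.08, 16.49, 23.9, 31.31, 38.72]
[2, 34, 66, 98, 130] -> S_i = 2 + 32*i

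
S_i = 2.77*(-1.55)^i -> [2.77, -4.29, 6.65, -10.32, 15.99]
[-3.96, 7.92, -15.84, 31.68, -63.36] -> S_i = -3.96*(-2.00)^i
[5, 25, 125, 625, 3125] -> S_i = 5*5^i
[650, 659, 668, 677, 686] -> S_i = 650 + 9*i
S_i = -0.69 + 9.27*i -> [-0.69, 8.58, 17.85, 27.12, 36.39]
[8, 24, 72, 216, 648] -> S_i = 8*3^i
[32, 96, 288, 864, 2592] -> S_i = 32*3^i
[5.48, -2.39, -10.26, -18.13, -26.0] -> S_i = 5.48 + -7.87*i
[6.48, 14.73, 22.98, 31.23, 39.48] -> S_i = 6.48 + 8.25*i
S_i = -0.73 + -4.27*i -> [-0.73, -5.0, -9.27, -13.54, -17.81]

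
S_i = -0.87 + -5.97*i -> [-0.87, -6.84, -12.81, -18.78, -24.75]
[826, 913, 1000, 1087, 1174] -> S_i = 826 + 87*i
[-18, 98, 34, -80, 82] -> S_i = Random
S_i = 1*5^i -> [1, 5, 25, 125, 625]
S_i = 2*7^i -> [2, 14, 98, 686, 4802]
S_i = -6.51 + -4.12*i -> [-6.51, -10.63, -14.75, -18.87, -22.99]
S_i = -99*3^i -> [-99, -297, -891, -2673, -8019]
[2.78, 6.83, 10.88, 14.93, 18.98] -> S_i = 2.78 + 4.05*i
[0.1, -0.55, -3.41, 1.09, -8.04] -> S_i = Random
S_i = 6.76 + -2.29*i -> [6.76, 4.47, 2.18, -0.11, -2.4]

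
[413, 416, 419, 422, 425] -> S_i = 413 + 3*i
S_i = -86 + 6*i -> [-86, -80, -74, -68, -62]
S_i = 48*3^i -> [48, 144, 432, 1296, 3888]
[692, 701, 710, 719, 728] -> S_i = 692 + 9*i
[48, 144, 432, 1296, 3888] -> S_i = 48*3^i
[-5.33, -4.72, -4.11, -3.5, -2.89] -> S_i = -5.33 + 0.61*i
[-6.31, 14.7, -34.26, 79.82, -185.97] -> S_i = -6.31*(-2.33)^i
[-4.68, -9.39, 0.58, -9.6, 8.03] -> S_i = Random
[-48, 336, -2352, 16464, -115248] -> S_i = -48*-7^i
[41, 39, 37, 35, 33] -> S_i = 41 + -2*i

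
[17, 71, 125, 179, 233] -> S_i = 17 + 54*i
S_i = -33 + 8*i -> [-33, -25, -17, -9, -1]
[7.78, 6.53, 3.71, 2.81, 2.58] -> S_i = Random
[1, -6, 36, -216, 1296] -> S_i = 1*-6^i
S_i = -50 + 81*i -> [-50, 31, 112, 193, 274]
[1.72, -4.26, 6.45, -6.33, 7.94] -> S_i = Random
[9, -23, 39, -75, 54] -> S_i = Random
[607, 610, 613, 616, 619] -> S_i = 607 + 3*i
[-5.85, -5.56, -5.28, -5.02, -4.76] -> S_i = -5.85*0.95^i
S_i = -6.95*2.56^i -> [-6.95, -17.79, -45.55, -116.6, -298.5]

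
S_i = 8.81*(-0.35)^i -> [8.81, -3.08, 1.08, -0.38, 0.13]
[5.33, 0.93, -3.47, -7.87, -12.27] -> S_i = 5.33 + -4.40*i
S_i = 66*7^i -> [66, 462, 3234, 22638, 158466]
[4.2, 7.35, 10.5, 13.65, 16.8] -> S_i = 4.20 + 3.15*i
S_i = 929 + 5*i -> [929, 934, 939, 944, 949]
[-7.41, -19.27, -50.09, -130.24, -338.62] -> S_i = -7.41*2.60^i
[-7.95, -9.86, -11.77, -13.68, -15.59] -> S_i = -7.95 + -1.91*i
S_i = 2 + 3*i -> [2, 5, 8, 11, 14]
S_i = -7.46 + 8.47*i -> [-7.46, 1.01, 9.48, 17.95, 26.42]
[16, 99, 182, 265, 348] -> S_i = 16 + 83*i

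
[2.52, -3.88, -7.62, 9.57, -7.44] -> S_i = Random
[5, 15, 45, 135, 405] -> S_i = 5*3^i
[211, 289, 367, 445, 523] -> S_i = 211 + 78*i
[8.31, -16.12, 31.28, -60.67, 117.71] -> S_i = 8.31*(-1.94)^i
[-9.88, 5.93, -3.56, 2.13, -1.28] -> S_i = -9.88*(-0.60)^i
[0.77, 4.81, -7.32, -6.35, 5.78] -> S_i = Random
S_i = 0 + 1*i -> [0, 1, 2, 3, 4]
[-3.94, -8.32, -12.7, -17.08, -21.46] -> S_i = -3.94 + -4.38*i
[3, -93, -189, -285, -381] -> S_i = 3 + -96*i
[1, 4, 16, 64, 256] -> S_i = 1*4^i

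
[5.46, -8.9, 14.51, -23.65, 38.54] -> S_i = 5.46*(-1.63)^i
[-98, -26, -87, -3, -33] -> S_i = Random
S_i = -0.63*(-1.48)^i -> [-0.63, 0.93, -1.38, 2.04, -3.02]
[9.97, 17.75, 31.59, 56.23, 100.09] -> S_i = 9.97*1.78^i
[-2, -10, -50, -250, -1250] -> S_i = -2*5^i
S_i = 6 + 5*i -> [6, 11, 16, 21, 26]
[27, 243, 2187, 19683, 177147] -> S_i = 27*9^i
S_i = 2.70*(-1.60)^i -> [2.7, -4.32, 6.91, -11.06, 17.69]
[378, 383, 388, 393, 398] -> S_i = 378 + 5*i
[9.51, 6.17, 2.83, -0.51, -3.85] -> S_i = 9.51 + -3.34*i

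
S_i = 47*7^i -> [47, 329, 2303, 16121, 112847]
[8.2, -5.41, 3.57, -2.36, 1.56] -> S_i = 8.20*(-0.66)^i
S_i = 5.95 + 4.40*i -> [5.95, 10.35, 14.75, 19.15, 23.55]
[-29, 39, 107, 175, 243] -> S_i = -29 + 68*i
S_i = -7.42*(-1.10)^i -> [-7.42, 8.16, -8.98, 9.88, -10.86]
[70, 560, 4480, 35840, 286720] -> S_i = 70*8^i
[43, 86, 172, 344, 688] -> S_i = 43*2^i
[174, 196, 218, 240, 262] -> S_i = 174 + 22*i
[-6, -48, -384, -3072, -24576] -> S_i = -6*8^i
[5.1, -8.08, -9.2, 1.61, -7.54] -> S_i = Random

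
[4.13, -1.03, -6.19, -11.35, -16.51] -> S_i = 4.13 + -5.16*i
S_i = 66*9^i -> [66, 594, 5346, 48114, 433026]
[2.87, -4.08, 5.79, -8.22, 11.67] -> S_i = 2.87*(-1.42)^i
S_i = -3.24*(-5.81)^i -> [-3.24, 18.82, -109.37, 635.44, -3691.9]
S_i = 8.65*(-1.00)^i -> [8.65, -8.65, 8.65, -8.65, 8.65]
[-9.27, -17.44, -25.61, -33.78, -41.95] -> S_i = -9.27 + -8.17*i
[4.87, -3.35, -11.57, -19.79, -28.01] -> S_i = 4.87 + -8.22*i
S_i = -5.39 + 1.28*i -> [-5.39, -4.11, -2.83, -1.55, -0.27]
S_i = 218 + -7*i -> [218, 211, 204, 197, 190]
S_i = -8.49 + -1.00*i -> [-8.49, -9.49, -10.49, -11.49, -12.49]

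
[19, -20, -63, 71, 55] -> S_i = Random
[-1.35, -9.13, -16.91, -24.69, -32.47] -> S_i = -1.35 + -7.78*i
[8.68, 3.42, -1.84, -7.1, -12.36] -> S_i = 8.68 + -5.26*i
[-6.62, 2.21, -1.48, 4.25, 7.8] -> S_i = Random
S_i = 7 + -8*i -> [7, -1, -9, -17, -25]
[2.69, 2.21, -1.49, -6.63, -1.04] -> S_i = Random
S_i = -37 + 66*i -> [-37, 29, 95, 161, 227]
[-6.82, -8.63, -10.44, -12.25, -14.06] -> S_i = -6.82 + -1.81*i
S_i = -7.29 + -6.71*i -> [-7.29, -14.0, -20.71, -27.42, -34.13]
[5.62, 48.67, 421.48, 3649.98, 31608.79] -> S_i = 5.62*8.66^i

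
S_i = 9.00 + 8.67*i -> [9.0, 17.67, 26.34, 35.01, 43.68]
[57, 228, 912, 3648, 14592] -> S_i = 57*4^i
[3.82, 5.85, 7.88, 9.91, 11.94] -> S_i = 3.82 + 2.03*i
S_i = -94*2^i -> [-94, -188, -376, -752, -1504]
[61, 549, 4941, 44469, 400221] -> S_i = 61*9^i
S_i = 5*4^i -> [5, 20, 80, 320, 1280]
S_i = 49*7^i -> [49, 343, 2401, 16807, 117649]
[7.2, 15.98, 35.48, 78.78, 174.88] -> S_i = 7.20*2.22^i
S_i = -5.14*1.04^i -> [-5.14, -5.35, -5.56, -5.78, -6.01]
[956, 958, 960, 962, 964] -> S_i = 956 + 2*i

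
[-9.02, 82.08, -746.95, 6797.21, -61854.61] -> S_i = -9.02*(-9.10)^i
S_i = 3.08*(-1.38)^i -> [3.08, -4.25, 5.87, -8.09, 11.17]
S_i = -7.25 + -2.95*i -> [-7.25, -10.2, -13.15, -16.1, -19.05]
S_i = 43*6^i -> [43, 258, 1548, 9288, 55728]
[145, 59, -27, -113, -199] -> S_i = 145 + -86*i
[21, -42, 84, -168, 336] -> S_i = 21*-2^i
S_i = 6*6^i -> [6, 36, 216, 1296, 7776]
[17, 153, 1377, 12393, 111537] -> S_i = 17*9^i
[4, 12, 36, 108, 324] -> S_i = 4*3^i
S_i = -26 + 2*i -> [-26, -24, -22, -20, -18]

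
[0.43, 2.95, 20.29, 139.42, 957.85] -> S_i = 0.43*6.87^i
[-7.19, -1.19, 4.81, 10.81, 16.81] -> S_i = -7.19 + 6.00*i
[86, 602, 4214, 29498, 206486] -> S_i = 86*7^i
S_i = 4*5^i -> [4, 20, 100, 500, 2500]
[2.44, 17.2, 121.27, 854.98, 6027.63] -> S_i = 2.44*7.05^i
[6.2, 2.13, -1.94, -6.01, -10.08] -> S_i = 6.20 + -4.07*i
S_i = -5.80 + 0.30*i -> [-5.8, -5.5, -5.2, -4.9, -4.6]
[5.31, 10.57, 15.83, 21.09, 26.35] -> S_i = 5.31 + 5.26*i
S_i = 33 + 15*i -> [33, 48, 63, 78, 93]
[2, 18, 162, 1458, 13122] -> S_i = 2*9^i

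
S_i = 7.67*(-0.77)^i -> [7.67, -5.91, 4.55, -3.5, 2.7]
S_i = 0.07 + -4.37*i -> [0.07, -4.3, -8.67, -13.04, -17.41]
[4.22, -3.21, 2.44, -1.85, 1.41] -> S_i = 4.22*(-0.76)^i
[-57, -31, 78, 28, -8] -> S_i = Random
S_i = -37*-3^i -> [-37, 111, -333, 999, -2997]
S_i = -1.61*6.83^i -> [-1.61, -11.0, -75.1, -512.97, -3503.55]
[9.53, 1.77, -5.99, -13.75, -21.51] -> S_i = 9.53 + -7.76*i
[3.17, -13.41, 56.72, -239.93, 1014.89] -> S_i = 3.17*(-4.23)^i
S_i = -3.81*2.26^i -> [-3.81, -8.61, -19.46, -43.98, -99.39]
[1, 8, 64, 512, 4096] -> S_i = 1*8^i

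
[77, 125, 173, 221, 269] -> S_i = 77 + 48*i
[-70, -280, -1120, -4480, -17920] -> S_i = -70*4^i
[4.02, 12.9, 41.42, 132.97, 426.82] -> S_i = 4.02*3.21^i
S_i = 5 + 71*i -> [5, 76, 147, 218, 289]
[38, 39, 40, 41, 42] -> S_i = 38 + 1*i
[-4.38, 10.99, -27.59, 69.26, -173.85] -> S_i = -4.38*(-2.51)^i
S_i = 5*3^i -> [5, 15, 45, 135, 405]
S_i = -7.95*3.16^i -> [-7.95, -25.12, -79.39, -250.86, -792.71]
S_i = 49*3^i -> [49, 147, 441, 1323, 3969]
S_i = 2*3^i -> [2, 6, 18, 54, 162]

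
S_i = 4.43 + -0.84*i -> [4.43, 3.59, 2.75, 1.91, 1.07]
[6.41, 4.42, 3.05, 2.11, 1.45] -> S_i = 6.41*0.69^i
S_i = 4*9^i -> [4, 36, 324, 2916, 26244]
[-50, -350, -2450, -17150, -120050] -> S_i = -50*7^i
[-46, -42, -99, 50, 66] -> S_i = Random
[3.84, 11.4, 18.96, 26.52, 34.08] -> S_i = 3.84 + 7.56*i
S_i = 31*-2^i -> [31, -62, 124, -248, 496]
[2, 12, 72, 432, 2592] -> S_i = 2*6^i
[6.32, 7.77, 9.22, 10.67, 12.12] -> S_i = 6.32 + 1.45*i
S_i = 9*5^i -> [9, 45, 225, 1125, 5625]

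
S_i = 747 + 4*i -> [747, 751, 755, 759, 763]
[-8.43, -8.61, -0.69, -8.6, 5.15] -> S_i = Random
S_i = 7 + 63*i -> [7, 70, 133, 196, 259]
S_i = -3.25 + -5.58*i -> [-3.25, -8.83, -14.41, -19.99, -25.57]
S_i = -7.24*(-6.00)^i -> [-7.24, 43.44, -260.64, 1563.84, -9383.04]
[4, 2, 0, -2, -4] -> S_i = 4 + -2*i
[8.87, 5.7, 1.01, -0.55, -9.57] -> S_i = Random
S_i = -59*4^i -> [-59, -236, -944, -3776, -15104]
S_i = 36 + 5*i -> [36, 41, 46, 51, 56]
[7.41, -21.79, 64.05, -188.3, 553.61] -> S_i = 7.41*(-2.94)^i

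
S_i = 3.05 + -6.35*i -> [3.05, -3.3, -9.65, -16.0, -22.35]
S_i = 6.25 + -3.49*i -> [6.25, 2.76, -0.73, -4.22, -7.71]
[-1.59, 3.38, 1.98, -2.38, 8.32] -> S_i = Random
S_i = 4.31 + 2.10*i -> [4.31, 6.41, 8.51, 10.61, 12.71]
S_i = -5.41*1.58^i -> [-5.41, -8.55, -13.51, -21.34, -33.72]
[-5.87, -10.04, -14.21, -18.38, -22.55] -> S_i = -5.87 + -4.17*i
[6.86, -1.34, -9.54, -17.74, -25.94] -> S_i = 6.86 + -8.20*i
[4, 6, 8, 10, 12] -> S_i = 4 + 2*i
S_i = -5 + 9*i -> [-5, 4, 13, 22, 31]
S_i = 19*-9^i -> [19, -171, 1539, -13851, 124659]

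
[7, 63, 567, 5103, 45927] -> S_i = 7*9^i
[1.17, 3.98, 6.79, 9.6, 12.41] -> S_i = 1.17 + 2.81*i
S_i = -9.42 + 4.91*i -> [-9.42, -4.51, 0.4, 5.31, 10.22]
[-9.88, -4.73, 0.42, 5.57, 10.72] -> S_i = -9.88 + 5.15*i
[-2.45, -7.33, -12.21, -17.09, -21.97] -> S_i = -2.45 + -4.88*i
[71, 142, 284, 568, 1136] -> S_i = 71*2^i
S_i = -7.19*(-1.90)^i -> [-7.19, 13.66, -25.96, 49.32, -93.7]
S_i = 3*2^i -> [3, 6, 12, 24, 48]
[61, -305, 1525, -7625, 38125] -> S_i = 61*-5^i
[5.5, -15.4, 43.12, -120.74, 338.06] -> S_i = 5.50*(-2.80)^i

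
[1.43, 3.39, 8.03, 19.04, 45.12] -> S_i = 1.43*2.37^i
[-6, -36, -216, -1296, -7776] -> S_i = -6*6^i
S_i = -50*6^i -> [-50, -300, -1800, -10800, -64800]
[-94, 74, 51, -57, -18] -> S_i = Random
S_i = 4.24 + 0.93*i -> [4.24, 5.17, 6.1, 7.03, 7.96]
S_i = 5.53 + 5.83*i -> [5.53, 11.36, 17.19, 23.02, 28.85]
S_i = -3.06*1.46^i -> [-3.06, -4.47, -6.52, -9.52, -13.9]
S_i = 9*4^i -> [9, 36, 144, 576, 2304]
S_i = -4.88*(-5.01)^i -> [-4.88, 24.45, -122.49, 613.67, -3074.47]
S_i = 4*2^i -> [4, 8, 16, 32, 64]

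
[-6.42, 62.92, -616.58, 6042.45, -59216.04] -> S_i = -6.42*(-9.80)^i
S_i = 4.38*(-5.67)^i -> [4.38, -24.83, 140.81, -798.41, 4526.96]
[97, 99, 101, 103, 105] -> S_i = 97 + 2*i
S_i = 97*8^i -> [97, 776, 6208, 49664, 397312]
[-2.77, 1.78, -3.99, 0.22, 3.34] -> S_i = Random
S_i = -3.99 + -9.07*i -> [-3.99, -13.06, -22.13, -31.2, -40.27]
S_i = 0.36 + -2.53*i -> [0.36, -2.17, -4.7, -7.23, -9.76]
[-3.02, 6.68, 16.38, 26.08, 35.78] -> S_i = -3.02 + 9.70*i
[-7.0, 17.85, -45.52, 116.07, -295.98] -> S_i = -7.00*(-2.55)^i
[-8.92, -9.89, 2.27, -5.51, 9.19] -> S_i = Random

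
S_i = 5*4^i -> [5, 20, 80, 320, 1280]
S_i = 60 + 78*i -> [60, 138, 216, 294, 372]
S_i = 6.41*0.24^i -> [6.41, 1.54, 0.37, 0.09, 0.02]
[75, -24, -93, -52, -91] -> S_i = Random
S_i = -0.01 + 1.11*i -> [-0.01, 1.1, 2.21, 3.32, 4.43]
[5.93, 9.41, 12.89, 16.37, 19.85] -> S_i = 5.93 + 3.48*i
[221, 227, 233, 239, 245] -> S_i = 221 + 6*i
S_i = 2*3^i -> [2, 6, 18, 54, 162]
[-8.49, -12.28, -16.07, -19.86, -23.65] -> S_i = -8.49 + -3.79*i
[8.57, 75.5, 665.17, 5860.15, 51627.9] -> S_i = 8.57*8.81^i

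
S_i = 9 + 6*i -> [9, 15, 21, 27, 33]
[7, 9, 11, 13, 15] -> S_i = 7 + 2*i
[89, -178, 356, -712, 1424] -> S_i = 89*-2^i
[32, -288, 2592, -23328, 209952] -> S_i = 32*-9^i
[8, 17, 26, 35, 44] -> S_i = 8 + 9*i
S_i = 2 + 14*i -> [2, 16, 30, 44, 58]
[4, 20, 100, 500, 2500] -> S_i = 4*5^i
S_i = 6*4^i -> [6, 24, 96, 384, 1536]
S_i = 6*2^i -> [6, 12, 24, 48, 96]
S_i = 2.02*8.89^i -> [2.02, 17.96, 159.64, 1419.24, 12617.07]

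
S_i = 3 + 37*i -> [3, 40, 77, 114, 151]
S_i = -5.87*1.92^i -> [-5.87, -11.27, -21.64, -41.55, -79.77]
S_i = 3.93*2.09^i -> [3.93, 8.21, 17.17, 35.88, 74.99]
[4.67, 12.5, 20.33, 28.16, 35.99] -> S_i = 4.67 + 7.83*i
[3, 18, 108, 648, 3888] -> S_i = 3*6^i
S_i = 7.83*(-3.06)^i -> [7.83, -23.96, 73.32, -224.35, 686.51]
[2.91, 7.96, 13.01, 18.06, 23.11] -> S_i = 2.91 + 5.05*i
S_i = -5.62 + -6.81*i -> [-5.62, -12.43, -19.24, -26.05, -32.86]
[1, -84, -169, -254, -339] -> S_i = 1 + -85*i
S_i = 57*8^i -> [57, 456, 3648, 29184, 233472]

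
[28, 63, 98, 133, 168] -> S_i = 28 + 35*i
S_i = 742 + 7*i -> [742, 749, 756, 763, 770]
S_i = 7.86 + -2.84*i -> [7.86, 5.02, 2.18, -0.66, -3.5]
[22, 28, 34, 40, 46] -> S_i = 22 + 6*i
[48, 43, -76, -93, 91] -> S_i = Random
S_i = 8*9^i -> [8, 72, 648, 5832, 52488]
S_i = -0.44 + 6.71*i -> [-0.44, 6.27, 12.98, 19.69, 26.4]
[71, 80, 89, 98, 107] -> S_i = 71 + 9*i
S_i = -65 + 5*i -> [-65, -60, -55, -50, -45]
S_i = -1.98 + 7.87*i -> [-1.98, 5.89, 13.76, 21.63, 29.5]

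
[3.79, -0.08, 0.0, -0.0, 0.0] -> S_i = 3.79*(-0.02)^i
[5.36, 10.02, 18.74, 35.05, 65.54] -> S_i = 5.36*1.87^i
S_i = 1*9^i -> [1, 9, 81, 729, 6561]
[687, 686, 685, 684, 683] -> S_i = 687 + -1*i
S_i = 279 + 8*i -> [279, 287, 295, 303, 311]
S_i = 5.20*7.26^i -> [5.2, 37.75, 274.08, 1989.82, 14446.07]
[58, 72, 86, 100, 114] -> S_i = 58 + 14*i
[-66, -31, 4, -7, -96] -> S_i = Random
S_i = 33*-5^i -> [33, -165, 825, -4125, 20625]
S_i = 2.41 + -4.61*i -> [2.41, -2.2, -6.81, -11.42, -16.03]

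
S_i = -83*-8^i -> [-83, 664, -5312, 42496, -339968]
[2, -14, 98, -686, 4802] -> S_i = 2*-7^i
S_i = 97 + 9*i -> [97, 106, 115, 124, 133]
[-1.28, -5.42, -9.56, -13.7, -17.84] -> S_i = -1.28 + -4.14*i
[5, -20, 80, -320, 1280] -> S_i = 5*-4^i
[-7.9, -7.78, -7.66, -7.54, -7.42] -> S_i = -7.90 + 0.12*i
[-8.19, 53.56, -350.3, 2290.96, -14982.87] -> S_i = -8.19*(-6.54)^i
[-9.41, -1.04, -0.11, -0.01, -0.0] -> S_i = -9.41*0.11^i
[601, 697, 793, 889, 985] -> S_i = 601 + 96*i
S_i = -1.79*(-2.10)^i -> [-1.79, 3.76, -7.89, 16.58, -34.81]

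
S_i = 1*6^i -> [1, 6, 36, 216, 1296]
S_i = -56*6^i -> [-56, -336, -2016, -12096, -72576]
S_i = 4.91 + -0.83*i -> [4.91, 4.08, 3.25, 2.42, 1.59]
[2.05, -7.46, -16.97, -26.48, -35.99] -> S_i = 2.05 + -9.51*i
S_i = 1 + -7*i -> [1, -6, -13, -20, -27]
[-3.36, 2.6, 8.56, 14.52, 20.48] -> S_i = -3.36 + 5.96*i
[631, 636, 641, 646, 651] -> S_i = 631 + 5*i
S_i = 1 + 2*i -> [1, 3, 5, 7, 9]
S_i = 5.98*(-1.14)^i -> [5.98, -6.82, 7.77, -8.86, 10.1]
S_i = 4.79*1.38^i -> [4.79, 6.61, 9.12, 12.59, 17.37]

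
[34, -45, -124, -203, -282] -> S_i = 34 + -79*i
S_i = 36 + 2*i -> [36, 38, 40, 42, 44]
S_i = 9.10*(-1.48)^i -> [9.1, -13.47, 19.93, -29.5, 43.66]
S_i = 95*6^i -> [95, 570, 3420, 20520, 123120]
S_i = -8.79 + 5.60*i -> [-8.79, -3.19, 2.41, 8.01, 13.61]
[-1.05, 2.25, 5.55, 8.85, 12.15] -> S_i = -1.05 + 3.30*i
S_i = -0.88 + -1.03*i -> [-0.88, -1.91, -2.94, -3.97, -5.0]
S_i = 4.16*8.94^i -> [4.16, 37.19, 332.48, 2972.39, 26573.17]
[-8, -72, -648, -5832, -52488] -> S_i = -8*9^i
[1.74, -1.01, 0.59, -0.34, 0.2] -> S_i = 1.74*(-0.58)^i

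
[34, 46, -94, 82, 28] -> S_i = Random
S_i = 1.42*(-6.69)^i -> [1.42, -9.5, 63.55, -425.17, 2844.41]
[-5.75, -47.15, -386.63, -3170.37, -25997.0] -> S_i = -5.75*8.20^i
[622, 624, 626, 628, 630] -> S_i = 622 + 2*i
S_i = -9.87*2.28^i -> [-9.87, -22.5, -51.31, -116.98, -266.72]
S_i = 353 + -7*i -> [353, 346, 339, 332, 325]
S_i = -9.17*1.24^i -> [-9.17, -11.37, -14.1, -17.48, -21.68]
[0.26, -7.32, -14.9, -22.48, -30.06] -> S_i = 0.26 + -7.58*i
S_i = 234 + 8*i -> [234, 242, 250, 258, 266]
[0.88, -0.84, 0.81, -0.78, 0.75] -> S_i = 0.88*(-0.96)^i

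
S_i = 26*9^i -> [26, 234, 2106, 18954, 170586]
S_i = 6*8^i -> [6, 48, 384, 3072, 24576]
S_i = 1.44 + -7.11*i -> [1.44, -5.67, -12.78, -19.89, -27.0]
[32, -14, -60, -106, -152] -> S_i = 32 + -46*i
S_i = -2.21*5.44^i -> [-2.21, -12.02, -65.4, -355.79, -1935.48]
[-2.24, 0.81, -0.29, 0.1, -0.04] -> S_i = -2.24*(-0.36)^i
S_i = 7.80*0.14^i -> [7.8, 1.09, 0.15, 0.02, 0.0]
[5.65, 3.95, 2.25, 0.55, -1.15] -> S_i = 5.65 + -1.70*i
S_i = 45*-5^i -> [45, -225, 1125, -5625, 28125]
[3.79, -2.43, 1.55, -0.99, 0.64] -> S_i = 3.79*(-0.64)^i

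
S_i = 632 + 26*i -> [632, 658, 684, 710, 736]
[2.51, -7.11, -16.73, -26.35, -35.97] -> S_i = 2.51 + -9.62*i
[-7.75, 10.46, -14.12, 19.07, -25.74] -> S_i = -7.75*(-1.35)^i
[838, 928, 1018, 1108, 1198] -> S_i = 838 + 90*i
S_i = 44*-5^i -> [44, -220, 1100, -5500, 27500]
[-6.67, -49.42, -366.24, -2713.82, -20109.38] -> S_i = -6.67*7.41^i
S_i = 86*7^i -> [86, 602, 4214, 29498, 206486]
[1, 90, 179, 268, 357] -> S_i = 1 + 89*i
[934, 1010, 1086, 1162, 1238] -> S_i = 934 + 76*i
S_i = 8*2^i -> [8, 16, 32, 64, 128]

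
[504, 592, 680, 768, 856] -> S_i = 504 + 88*i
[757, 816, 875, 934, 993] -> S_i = 757 + 59*i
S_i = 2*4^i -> [2, 8, 32, 128, 512]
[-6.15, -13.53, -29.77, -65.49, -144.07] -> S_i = -6.15*2.20^i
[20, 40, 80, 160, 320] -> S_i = 20*2^i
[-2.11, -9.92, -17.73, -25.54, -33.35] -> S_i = -2.11 + -7.81*i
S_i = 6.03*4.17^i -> [6.03, 25.15, 104.86, 437.25, 1823.31]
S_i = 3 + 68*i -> [3, 71, 139, 207, 275]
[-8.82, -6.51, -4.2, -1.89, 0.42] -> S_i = -8.82 + 2.31*i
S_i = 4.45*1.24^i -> [4.45, 5.52, 6.84, 8.48, 10.52]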